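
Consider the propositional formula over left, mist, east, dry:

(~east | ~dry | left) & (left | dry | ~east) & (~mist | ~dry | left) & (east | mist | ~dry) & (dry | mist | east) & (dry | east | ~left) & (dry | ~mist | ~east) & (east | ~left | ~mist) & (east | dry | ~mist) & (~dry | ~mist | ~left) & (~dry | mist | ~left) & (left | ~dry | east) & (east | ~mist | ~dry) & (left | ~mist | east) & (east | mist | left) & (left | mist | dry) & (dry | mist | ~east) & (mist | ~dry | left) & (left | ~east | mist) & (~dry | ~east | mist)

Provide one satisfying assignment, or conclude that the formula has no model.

Suppose east = 0.
Suppose mist = 1.
From the singleton clause (~left), left = 0.
But (left) is also a unit clause — contradiction.
That branch fails; take mist = 0 instead.
From the singleton clause (~dry), dry = 0.
But (dry) is also a unit clause — contradiction.
Either choice for mist ends in contradiction.
That branch fails; take east = 1 instead.
Suppose dry = 0.
From the singleton clause (left), left = 1.
From the singleton clause (~mist), mist = 0.
But (mist) is also a unit clause — contradiction.
That branch fails; take dry = 1 instead.
From the singleton clause (left), left = 1.
From the singleton clause (~mist), mist = 0.
But (mist) is also a unit clause — contradiction.
Either choice for dry ends in contradiction.
Either choice for east ends in contradiction.

UNSATISFIABLE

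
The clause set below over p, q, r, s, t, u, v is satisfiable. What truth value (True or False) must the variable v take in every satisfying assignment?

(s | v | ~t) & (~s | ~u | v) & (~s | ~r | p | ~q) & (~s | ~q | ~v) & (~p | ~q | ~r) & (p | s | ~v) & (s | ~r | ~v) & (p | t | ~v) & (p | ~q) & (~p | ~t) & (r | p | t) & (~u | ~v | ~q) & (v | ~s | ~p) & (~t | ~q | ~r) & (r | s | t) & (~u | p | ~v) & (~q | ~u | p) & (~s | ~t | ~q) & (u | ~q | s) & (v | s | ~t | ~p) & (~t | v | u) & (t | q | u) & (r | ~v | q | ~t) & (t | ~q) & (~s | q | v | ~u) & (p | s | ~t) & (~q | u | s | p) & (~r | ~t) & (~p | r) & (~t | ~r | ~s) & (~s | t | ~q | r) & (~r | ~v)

False

Suppose v = 1.
(~r) alone gives r = 0.
(~p) alone gives p = 0.
(s) alone gives s = 1.
(~q) alone gives q = 0.
(t) alone gives t = 1.
But (~t) is also a unit clause — contradiction.
So every satisfying assignment has v = False.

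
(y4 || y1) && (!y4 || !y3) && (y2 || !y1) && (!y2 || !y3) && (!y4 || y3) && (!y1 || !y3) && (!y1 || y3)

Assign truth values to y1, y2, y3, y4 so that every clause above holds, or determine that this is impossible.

Suppose y4 = true.
(!y3) alone gives y3 = false.
That conflicts with the unit clause (y3).
That branch fails; take y4 = false instead.
(y1) alone gives y1 = true.
(y2) alone gives y2 = true.
(!y3) alone gives y3 = false.
That conflicts with the unit clause (y3).
Neither y4 = true nor y4 = false works.

UNSATISFIABLE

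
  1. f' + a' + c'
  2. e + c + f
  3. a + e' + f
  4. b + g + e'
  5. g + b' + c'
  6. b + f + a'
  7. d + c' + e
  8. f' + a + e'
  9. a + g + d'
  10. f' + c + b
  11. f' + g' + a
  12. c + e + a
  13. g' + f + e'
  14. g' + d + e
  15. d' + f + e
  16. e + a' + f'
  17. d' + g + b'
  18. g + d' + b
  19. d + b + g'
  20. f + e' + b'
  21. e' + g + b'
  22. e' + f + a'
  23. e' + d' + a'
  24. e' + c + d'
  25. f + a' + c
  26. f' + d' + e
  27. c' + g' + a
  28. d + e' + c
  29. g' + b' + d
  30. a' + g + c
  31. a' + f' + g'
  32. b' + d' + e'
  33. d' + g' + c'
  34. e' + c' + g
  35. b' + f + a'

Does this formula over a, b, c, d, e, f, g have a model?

No, unsatisfiable

Branch on f: set f = 0.
Branch on e: set e = 1.
From the singleton clause (a), a = 1.
That conflicts with the unit clause (a').
That branch fails; take e = 0 instead.
From the singleton clause (c), c = 1.
From the singleton clause (d), d = 1.
That conflicts with the unit clause (d').
Either choice for e ends in contradiction.
That branch fails; take f = 1 instead.
Branch on a: set a = 0.
From the singleton clause (e'), e = 0.
From the singleton clause (g'), g = 0.
From the singleton clause (d'), d = 0.
From the singleton clause (c'), c = 0.
That conflicts with the unit clause (c).
That branch fails; take a = 1 instead.
From the singleton clause (c'), c = 0.
From the singleton clause (b), b = 1.
From the singleton clause (e), e = 1.
From the singleton clause (g), g = 1.
That conflicts with the unit clause (g').
Either choice for a ends in contradiction.
Either choice for f ends in contradiction.
No assignment satisfies every clause.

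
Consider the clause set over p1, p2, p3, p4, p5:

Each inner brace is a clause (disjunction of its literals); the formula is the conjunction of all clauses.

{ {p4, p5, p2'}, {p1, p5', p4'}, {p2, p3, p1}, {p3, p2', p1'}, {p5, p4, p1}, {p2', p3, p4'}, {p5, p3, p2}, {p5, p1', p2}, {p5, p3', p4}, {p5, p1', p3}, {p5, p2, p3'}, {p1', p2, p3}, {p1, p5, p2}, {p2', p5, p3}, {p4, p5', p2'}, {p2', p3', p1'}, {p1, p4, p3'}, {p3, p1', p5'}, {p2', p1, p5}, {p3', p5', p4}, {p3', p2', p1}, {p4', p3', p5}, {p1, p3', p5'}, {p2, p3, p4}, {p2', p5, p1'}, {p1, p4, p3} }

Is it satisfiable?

Try p4 = 1.
Try p1 = 1.
Try p3 = 1.
Unit clause (p2') forces p2 = 0.
Unit clause (p5) forces p5 = 1.
Every clause now holds.
A satisfying assignment: p1=1; p2=0; p3=1; p4=1; p5=1.

Yes, satisfiable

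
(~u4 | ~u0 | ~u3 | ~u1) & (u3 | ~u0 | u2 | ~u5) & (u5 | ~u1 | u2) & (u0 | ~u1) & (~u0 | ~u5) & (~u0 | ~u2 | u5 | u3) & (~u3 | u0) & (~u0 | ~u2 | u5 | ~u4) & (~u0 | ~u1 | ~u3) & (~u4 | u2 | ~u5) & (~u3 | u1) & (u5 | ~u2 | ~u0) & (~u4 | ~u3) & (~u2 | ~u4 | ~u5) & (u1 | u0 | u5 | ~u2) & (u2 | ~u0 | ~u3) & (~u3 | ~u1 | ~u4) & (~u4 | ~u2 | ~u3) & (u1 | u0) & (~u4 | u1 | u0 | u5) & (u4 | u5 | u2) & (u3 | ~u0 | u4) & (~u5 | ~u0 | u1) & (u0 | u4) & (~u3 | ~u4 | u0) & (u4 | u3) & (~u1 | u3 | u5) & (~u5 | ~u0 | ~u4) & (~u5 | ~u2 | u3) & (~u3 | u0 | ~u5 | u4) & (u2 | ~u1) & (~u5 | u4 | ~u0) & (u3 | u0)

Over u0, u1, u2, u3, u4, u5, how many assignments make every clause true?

1

There are 2^6 = 64 truth assignments over (u0, u1, u2, u3, u4, u5).
Split on u1. With u1 = 1, the clauses containing u1 are satisfied and ~u1 drops from the rest; 0 of the 2^5 = 32 assignments to the other variables satisfy what remains.
With u1 = 0, by the same count on the reduced clause set, 1 assignment works.
(One model: u0=T, u1=F, u2=F, u3=F, u4=T, u5=F.)
Total: 0 + 1 = 1.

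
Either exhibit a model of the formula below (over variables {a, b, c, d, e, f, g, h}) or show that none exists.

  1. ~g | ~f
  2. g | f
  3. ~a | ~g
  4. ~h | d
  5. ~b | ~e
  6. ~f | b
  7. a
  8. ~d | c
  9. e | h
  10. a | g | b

Unit clause (a) forces a = 1.
Unit clause (~g) forces g = 0.
Unit clause (f) forces f = 1.
Unit clause (b) forces b = 1.
Unit clause (~e) forces e = 0.
Unit clause (h) forces h = 1.
Unit clause (d) forces d = 1.
Unit clause (c) forces c = 1.
Every clause now holds.

a: 1,  b: 1,  c: 1,  d: 1,  e: 0,  f: 1,  g: 0,  h: 1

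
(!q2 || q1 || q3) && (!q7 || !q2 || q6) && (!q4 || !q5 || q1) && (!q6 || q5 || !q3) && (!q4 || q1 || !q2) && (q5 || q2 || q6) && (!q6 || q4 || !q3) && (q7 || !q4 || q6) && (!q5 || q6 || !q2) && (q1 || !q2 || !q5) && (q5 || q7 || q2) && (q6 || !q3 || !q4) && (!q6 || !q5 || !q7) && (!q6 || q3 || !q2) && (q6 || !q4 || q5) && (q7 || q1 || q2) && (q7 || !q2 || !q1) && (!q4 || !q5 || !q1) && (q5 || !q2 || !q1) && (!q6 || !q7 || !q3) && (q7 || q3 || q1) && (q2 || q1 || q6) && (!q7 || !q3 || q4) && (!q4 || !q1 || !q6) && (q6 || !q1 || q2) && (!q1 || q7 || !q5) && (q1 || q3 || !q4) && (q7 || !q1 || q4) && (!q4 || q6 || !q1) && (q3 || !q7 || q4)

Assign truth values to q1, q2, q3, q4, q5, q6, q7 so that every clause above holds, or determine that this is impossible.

q1 ↦ false,  q2 ↦ true,  q3 ↦ true,  q4 ↦ false,  q5 ↦ false,  q6 ↦ false,  q7 ↦ false

Branch on q2: set q2 = true.
Branch on q1: set q1 = false.
Unit clause (q3) forces q3 = true.
Unit clause (!q4) forces q4 = false.
Unit clause (!q6) forces q6 = false.
Unit clause (!q7) forces q7 = false.
Unit clause (!q5) forces q5 = false.
This assignment satisfies each clause.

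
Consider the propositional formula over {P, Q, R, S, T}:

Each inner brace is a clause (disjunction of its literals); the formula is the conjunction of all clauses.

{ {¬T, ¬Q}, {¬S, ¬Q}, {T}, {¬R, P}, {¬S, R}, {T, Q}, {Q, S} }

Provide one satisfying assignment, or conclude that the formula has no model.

Unit clause (T) forces T = True.
Unit clause (¬Q) forces Q = False.
Unit clause (S) forces S = True.
Unit clause (R) forces R = True.
Unit clause (P) forces P = True.
All clauses are satisfied.

P ↦ True, Q ↦ False, R ↦ True, S ↦ True, T ↦ True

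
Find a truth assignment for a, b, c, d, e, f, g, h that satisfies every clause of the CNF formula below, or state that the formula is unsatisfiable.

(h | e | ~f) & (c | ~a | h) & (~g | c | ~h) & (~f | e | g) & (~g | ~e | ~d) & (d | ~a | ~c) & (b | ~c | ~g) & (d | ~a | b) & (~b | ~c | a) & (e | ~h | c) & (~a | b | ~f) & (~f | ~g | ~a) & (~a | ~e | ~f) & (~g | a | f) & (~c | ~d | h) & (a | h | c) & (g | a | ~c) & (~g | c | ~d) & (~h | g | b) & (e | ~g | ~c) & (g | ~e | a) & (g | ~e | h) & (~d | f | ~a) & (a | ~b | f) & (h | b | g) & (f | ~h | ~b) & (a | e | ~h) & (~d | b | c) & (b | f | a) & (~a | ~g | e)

UNSATISFIABLE

Branch on h: set h = 1.
Branch on g: set g = 0.
(b) alone gives b = 1.
(f) alone gives f = 1.
(e) alone gives e = 1.
(~a) alone gives a = 0.
But (a) is also a unit clause — contradiction.
Undo g and try g = 1.
(c) alone gives c = 1.
(b) alone gives b = 1.
(a) alone gives a = 1.
(d) alone gives d = 1.
(~e) alone gives e = 0.
But (e) is also a unit clause — contradiction.
Both values of g lead to a conflict.
Undo h and try h = 0.
Branch on e: set e = 1.
(g) alone gives g = 1.
(~d) alone gives d = 0.
Branch on c: set c = 1.
(~a) alone gives a = 0.
(b) alone gives b = 1.
But (~b) is also a unit clause — contradiction.
Undo c and try c = 0.
(~a) alone gives a = 0.
But (a) is also a unit clause — contradiction.
Both values of c lead to a conflict.
Undo e and try e = 0.
(~f) alone gives f = 0.
Branch on c: set c = 1.
(~d) alone gives d = 0.
(~a) alone gives a = 0.
(~b) alone gives b = 0.
But (b) is also a unit clause — contradiction.
Undo c and try c = 0.
(~a) alone gives a = 0.
But (a) is also a unit clause — contradiction.
Both values of c lead to a conflict.
Both values of e lead to a conflict.
Both values of h lead to a conflict.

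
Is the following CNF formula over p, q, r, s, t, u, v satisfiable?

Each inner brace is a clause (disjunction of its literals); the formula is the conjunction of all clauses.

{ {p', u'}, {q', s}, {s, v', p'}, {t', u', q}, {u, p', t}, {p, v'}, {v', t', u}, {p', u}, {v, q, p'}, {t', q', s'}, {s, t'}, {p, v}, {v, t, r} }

Try p = 0.
From the singleton clause (v'), v = 0.
That conflicts with the unit clause (v).
Backtrack on p: now try p = 1.
From the singleton clause (u'), u = 0.
That conflicts with the unit clause (u).
Both values of p lead to a conflict.
No assignment satisfies every clause.

No, unsatisfiable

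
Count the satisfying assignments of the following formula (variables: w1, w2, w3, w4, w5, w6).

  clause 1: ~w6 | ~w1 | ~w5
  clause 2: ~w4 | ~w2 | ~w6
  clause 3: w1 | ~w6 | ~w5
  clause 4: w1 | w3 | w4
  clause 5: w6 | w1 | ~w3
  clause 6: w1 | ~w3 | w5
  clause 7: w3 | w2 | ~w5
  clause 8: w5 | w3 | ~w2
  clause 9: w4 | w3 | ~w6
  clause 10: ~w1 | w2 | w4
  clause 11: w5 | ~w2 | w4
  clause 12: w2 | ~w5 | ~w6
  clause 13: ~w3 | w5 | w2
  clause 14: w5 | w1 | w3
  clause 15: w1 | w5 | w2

There are 2^6 = 64 truth assignments over (w1, w2, w3, w4, w5, w6).
Split on w2. With w2 = 1, the clauses containing w2 are satisfied and ~w2 drops from the rest; 6 of the 2^5 = 32 assignments to the other variables satisfy what remains.
With w2 = 0, by the same count on the reduced clause set, 3 assignments work.
(One model: w1=F, w2=T, w3=F, w4=T, w5=T, w6=F.)
Total: 6 + 3 = 9.

9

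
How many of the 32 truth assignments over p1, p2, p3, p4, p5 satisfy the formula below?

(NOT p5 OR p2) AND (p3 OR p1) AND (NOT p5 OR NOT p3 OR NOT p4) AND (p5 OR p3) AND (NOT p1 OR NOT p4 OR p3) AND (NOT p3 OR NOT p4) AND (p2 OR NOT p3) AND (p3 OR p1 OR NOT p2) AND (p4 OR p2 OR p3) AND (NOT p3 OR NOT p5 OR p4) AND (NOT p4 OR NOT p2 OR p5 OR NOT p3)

There are 2^5 = 32 truth assignments over (p1, p2, p3, p4, p5).
Split on p5. With p5 = true, the clauses containing p5 are satisfied and NOT p5 drops from the rest; 1 of the 2^4 = 16 assignments to the other variables satisfy what remains.
With p5 = false, by the same count on the reduced clause set, 2 assignments work.
(One model: p1=F, p2=T, p3=T, p4=F, p5=F.)
Total: 1 + 2 = 3.

3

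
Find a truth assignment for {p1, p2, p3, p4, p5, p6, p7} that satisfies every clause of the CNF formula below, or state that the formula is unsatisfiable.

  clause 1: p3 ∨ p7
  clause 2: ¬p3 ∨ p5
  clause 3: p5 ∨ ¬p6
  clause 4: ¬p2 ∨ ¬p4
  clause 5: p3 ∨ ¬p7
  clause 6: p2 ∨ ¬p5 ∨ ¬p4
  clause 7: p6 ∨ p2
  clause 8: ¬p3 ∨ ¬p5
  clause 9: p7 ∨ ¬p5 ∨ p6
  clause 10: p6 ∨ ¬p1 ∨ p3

Branch on p3: set p3 = True.
The clause (p5) is unit, so p5 = True.
Now (¬p5) is unsatisfied and unit — conflict.
So p3 must be the other value — set p3 = False.
The clause (p7) is unit, so p7 = True.
Now (¬p7) is unsatisfied and unit — conflict.
Either choice for p3 ends in contradiction.

UNSATISFIABLE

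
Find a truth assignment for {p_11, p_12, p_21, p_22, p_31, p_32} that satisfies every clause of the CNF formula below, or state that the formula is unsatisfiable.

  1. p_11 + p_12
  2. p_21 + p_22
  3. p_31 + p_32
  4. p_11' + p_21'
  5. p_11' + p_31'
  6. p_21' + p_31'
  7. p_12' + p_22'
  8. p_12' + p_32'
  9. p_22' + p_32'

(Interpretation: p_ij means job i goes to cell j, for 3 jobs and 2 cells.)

Suppose p_11 = 1.
Unit clause (p_21') forces p_21 = 0.
Unit clause (p_22) forces p_22 = 1.
Unit clause (p_31') forces p_31 = 0.
Unit clause (p_32) forces p_32 = 1.
But (p_32') is also a unit clause — contradiction.
Undo p_11 and try p_11 = 0.
Unit clause (p_12) forces p_12 = 1.
Unit clause (p_22') forces p_22 = 0.
Unit clause (p_21) forces p_21 = 1.
Unit clause (p_31') forces p_31 = 0.
Unit clause (p_32) forces p_32 = 1.
But (p_32') is also a unit clause — contradiction.
Neither p_11 = 1 nor p_11 = 0 works.

UNSATISFIABLE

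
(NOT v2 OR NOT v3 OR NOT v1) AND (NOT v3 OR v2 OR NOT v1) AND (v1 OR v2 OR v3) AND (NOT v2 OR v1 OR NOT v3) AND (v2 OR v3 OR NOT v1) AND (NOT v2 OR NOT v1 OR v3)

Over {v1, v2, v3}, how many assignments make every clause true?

2

There are 2^3 = 8 truth assignments over (v1, v2, v3).
Check each against the 6 clauses (columns in the order v1, v2, v3):
  F F F  ✗ fails (v1 OR v2 OR v3)
  F F T  ✓ satisfies all
  F T F  ✓ satisfies all
  F T T  ✗ fails (NOT v2 OR v1 OR NOT v3)
  T F F  ✗ fails (v2 OR v3 OR NOT v1)
  T F T  ✗ fails (NOT v3 OR v2 OR NOT v1)
  T T F  ✗ fails (NOT v2 OR NOT v1 OR v3)
  T T T  ✗ fails (NOT v2 OR NOT v3 OR NOT v1)
2 of the 8 rows are models.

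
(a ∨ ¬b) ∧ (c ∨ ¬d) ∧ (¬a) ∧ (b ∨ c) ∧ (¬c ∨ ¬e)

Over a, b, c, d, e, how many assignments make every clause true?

2

There are 2^5 = 32 truth assignments over (a, b, c, d, e).
Split on d. With d = True, the clauses containing d are satisfied and ¬d drops from the rest; 1 of the 2^4 = 16 assignments to the other variables satisfy what remains.
With d = False, by the same count on the reduced clause set, 1 assignment works.
(One model: a=F, b=F, c=T, d=F, e=F.)
Total: 1 + 1 = 2.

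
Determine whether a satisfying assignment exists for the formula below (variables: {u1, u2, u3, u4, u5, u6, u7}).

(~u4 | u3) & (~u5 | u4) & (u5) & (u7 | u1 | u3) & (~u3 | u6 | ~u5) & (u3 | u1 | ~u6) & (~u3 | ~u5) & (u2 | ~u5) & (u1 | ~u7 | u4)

No

The clause (u5) is unit, so u5 = 1.
The clause (u4) is unit, so u4 = 1.
The clause (u3) is unit, so u3 = 1.
But (~u3) is also a unit clause — contradiction.
No assignment satisfies every clause.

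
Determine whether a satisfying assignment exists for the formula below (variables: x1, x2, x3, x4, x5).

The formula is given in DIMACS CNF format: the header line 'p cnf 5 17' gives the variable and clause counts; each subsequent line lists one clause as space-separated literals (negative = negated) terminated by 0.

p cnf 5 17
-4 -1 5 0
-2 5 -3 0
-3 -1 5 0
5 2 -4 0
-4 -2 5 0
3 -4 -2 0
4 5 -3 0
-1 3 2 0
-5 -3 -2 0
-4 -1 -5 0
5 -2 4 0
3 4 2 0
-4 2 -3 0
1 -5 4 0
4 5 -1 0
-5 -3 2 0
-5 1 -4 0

Suppose x4 = False.
Suppose x5 = True.
Unit clause (x1) forces x1 = True.
Suppose x3 = False.
Unit clause (x2) forces x2 = True.
This assignment satisfies each clause.
A satisfying assignment: x1: True, x2: True, x3: False, x4: False, x5: True.

Satisfiable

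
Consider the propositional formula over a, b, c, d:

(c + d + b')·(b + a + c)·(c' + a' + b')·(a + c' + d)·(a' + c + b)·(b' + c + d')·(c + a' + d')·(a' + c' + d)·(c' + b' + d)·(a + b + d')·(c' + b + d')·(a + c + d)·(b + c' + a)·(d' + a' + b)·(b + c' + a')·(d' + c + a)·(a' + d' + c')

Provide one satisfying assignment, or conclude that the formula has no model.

a=0,  b=1,  c=1,  d=1

Suppose c = 1.
Suppose a = 0.
Unit clause (d) forces d = 1.
Unit clause (b) forces b = 1.
All clauses are satisfied.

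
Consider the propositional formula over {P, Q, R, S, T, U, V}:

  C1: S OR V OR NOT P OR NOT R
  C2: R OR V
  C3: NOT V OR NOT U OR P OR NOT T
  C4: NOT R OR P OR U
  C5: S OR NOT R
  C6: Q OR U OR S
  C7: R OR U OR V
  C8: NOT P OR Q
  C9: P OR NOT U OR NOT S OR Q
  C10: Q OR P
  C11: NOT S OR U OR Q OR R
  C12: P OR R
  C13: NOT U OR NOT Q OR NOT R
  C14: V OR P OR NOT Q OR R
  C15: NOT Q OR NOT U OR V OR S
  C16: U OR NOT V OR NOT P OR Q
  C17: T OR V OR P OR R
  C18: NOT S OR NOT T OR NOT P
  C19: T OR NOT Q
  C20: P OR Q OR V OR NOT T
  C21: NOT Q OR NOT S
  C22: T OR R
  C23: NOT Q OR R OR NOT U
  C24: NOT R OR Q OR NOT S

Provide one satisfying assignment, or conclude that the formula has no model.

P: true,  Q: true,  R: false,  S: false,  T: true,  U: false,  V: true

Suppose R = false.
From the singleton clause (V), V = true.
From the singleton clause (P), P = true.
From the singleton clause (Q), Q = true.
From the singleton clause (T), T = true.
From the singleton clause (NOT S), S = false.
From the singleton clause (NOT U), U = false.
All clauses are satisfied.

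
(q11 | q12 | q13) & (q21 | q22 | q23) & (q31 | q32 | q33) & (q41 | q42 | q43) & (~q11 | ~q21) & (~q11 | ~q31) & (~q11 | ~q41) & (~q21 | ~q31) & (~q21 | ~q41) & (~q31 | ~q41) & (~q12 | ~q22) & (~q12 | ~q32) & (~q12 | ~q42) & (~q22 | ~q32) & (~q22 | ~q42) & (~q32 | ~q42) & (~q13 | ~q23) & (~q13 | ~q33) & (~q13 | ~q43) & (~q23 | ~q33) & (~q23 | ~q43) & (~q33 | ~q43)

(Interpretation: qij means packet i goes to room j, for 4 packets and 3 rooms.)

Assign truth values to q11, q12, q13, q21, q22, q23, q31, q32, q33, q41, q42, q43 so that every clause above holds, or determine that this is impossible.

Case q11 = 0:
Case q12 = 1:
The clause (~q22) is unit, so q22 = 0.
The clause (~q32) is unit, so q32 = 0.
The clause (~q42) is unit, so q42 = 0.
Case q21 = 1:
The clause (~q31) is unit, so q31 = 0.
The clause (q33) is unit, so q33 = 1.
The clause (~q41) is unit, so q41 = 0.
The clause (q43) is unit, so q43 = 1.
That conflicts with the unit clause (~q43).
So q21 must be the other value — set q21 = 0.
The clause (q23) is unit, so q23 = 1.
The clause (~q13) is unit, so q13 = 0.
The clause (~q33) is unit, so q33 = 0.
The clause (q31) is unit, so q31 = 1.
The clause (~q41) is unit, so q41 = 0.
The clause (q43) is unit, so q43 = 1.
That conflicts with the unit clause (~q43).
Both values of q21 lead to a conflict.
So q12 must be the other value — set q12 = 0.
The clause (q13) is unit, so q13 = 1.
The clause (~q23) is unit, so q23 = 0.
The clause (~q33) is unit, so q33 = 0.
The clause (~q43) is unit, so q43 = 0.
Case q21 = 1:
The clause (~q31) is unit, so q31 = 0.
The clause (q32) is unit, so q32 = 1.
The clause (~q41) is unit, so q41 = 0.
The clause (q42) is unit, so q42 = 1.
That conflicts with the unit clause (~q42).
So q21 must be the other value — set q21 = 0.
The clause (q22) is unit, so q22 = 1.
The clause (~q32) is unit, so q32 = 0.
The clause (q31) is unit, so q31 = 1.
The clause (~q41) is unit, so q41 = 0.
The clause (q42) is unit, so q42 = 1.
That conflicts with the unit clause (~q42).
Both values of q21 lead to a conflict.
Both values of q12 lead to a conflict.
So q11 must be the other value — set q11 = 1.
The clause (~q21) is unit, so q21 = 0.
The clause (~q31) is unit, so q31 = 0.
The clause (~q41) is unit, so q41 = 0.
Case q22 = 1:
The clause (~q12) is unit, so q12 = 0.
The clause (~q32) is unit, so q32 = 0.
The clause (q33) is unit, so q33 = 1.
The clause (~q42) is unit, so q42 = 0.
The clause (q43) is unit, so q43 = 1.
That conflicts with the unit clause (~q43).
So q22 must be the other value — set q22 = 0.
The clause (q23) is unit, so q23 = 1.
The clause (~q13) is unit, so q13 = 0.
The clause (~q33) is unit, so q33 = 0.
The clause (q32) is unit, so q32 = 1.
The clause (~q12) is unit, so q12 = 0.
The clause (~q42) is unit, so q42 = 0.
The clause (q43) is unit, so q43 = 1.
That conflicts with the unit clause (~q43).
Both values of q22 lead to a conflict.
Both values of q11 lead to a conflict.

UNSATISFIABLE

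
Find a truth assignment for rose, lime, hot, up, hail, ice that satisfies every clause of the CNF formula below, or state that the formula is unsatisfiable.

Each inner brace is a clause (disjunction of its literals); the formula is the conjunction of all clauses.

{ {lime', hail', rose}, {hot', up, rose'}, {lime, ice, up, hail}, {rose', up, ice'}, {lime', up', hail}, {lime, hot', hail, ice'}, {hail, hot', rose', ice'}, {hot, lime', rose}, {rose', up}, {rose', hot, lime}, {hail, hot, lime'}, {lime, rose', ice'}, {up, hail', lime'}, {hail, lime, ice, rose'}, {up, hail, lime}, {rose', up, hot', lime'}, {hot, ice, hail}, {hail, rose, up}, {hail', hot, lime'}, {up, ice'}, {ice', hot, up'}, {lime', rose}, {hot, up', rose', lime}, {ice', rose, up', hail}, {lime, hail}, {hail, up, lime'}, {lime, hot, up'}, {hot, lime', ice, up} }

rose ↦ 1; lime ↦ 1; hot ↦ 1; up ↦ 1; hail ↦ 1; ice ↦ 1

Try rose = 1.
Unit clause (up) forces up = 1.
Try lime = 1.
Unit clause (hail) forces hail = 1.
Unit clause (hot) forces hot = 1.
All clauses hold; ice can take either value.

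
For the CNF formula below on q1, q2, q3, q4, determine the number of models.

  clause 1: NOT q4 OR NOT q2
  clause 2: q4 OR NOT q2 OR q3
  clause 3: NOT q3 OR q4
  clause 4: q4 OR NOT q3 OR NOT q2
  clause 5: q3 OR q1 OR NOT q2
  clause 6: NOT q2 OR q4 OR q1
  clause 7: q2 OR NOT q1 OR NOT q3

There are 2^4 = 16 truth assignments over (q1, q2, q3, q4).
Check each against the 7 clauses (columns in the order q1, q2, q3, q4):
  F F F F  ✓ satisfies all
  F F F T  ✓ satisfies all
  F F T F  ✗ fails (NOT q3 OR q4)
  F F T T  ✓ satisfies all
  F T F F  ✗ fails (q4 OR NOT q2 OR q3)
  F T F T  ✗ fails (NOT q4 OR NOT q2)
  F T T F  ✗ fails (NOT q3 OR q4)
  F T T T  ✗ fails (NOT q4 OR NOT q2)
  T F F F  ✓ satisfies all
  T F F T  ✓ satisfies all
  T F T F  ✗ fails (NOT q3 OR q4)
  T F T T  ✗ fails (q2 OR NOT q1 OR NOT q3)
  T T F F  ✗ fails (q4 OR NOT q2 OR q3)
  T T F T  ✗ fails (NOT q4 OR NOT q2)
  T T T F  ✗ fails (NOT q3 OR q4)
  T T T T  ✗ fails (NOT q4 OR NOT q2)
5 of the 16 rows are models.

5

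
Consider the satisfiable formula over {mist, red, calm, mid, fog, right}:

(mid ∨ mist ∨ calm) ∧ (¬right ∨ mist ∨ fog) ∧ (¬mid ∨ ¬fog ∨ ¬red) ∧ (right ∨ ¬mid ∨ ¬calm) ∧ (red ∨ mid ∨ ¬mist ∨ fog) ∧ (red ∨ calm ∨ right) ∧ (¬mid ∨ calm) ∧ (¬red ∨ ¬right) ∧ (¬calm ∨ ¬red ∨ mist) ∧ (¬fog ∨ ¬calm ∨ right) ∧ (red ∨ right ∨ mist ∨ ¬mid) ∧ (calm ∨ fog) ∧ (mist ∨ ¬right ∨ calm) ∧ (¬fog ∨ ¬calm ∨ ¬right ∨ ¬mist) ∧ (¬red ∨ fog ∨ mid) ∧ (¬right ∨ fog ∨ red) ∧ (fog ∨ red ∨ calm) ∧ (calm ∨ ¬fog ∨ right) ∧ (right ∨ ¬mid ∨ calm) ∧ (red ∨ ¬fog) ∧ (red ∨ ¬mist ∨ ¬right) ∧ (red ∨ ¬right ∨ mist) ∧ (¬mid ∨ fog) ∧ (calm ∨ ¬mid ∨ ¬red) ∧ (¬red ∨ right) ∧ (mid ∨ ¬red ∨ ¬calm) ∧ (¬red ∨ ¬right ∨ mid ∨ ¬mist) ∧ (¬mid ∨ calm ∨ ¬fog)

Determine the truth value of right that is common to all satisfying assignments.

Suppose right = True.
From the singleton clause (¬red), red = False.
From the singleton clause (fog), fog = True.
Now (¬fog) is unsatisfied and unit — conflict.
So every satisfying assignment has right = False.

False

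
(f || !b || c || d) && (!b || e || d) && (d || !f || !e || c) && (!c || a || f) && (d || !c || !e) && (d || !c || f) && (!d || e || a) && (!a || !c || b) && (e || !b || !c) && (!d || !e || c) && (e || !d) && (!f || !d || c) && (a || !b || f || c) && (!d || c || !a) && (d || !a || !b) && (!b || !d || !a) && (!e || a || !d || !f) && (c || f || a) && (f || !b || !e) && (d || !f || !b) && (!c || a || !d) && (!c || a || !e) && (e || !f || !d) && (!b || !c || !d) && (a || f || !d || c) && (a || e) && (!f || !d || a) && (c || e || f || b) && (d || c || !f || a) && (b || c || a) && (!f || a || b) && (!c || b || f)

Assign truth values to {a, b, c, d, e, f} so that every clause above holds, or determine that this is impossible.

a=true; b=false; c=false; d=false; e=false; f=true

Branch on e: set e = false.
(!d) alone gives d = false.
(!b) alone gives b = false.
(a) alone gives a = true.
(!c) alone gives c = false.
(f) alone gives f = true.
All clauses are satisfied.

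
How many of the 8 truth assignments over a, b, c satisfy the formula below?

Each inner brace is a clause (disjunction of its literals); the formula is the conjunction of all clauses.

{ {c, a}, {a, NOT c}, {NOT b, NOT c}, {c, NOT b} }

2

There are 2^3 = 8 truth assignments over (a, b, c).
Split on b. With b = true, the clauses containing b are satisfied and NOT b drops from the rest; 0 of the 2^2 = 4 assignments to the other variables satisfy what remains.
With b = false, by the same count on the reduced clause set, 2 assignments work.
(One model: a=T, b=F, c=F.)
Total: 0 + 2 = 2.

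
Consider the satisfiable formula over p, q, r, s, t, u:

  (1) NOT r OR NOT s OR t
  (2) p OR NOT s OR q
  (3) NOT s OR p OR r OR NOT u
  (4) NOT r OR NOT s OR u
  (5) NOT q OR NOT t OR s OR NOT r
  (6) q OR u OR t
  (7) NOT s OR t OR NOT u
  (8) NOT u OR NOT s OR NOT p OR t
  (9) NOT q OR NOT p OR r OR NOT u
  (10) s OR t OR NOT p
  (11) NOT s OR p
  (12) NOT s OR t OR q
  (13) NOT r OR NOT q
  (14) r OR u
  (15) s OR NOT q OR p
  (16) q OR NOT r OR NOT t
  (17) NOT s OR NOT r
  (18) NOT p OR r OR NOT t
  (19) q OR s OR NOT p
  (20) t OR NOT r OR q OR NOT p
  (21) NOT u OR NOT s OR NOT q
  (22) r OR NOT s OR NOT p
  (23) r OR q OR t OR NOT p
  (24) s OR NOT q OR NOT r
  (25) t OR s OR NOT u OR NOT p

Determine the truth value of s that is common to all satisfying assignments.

Suppose s = true.
From the singleton clause (p), p = true.
From the singleton clause (NOT r), r = false.
But (r) is also a unit clause — contradiction.
So every satisfying assignment has s = False.

False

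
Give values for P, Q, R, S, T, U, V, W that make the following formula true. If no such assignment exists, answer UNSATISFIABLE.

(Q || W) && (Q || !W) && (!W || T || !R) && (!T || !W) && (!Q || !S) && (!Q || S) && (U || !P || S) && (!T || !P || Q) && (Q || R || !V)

UNSATISFIABLE

Branch on Q: set Q = true.
The clause (!S) is unit, so S = false.
But (S) is also a unit clause — contradiction.
So Q must be the other value — set Q = false.
The clause (W) is unit, so W = true.
But (!W) is also a unit clause — contradiction.
Either choice for Q ends in contradiction.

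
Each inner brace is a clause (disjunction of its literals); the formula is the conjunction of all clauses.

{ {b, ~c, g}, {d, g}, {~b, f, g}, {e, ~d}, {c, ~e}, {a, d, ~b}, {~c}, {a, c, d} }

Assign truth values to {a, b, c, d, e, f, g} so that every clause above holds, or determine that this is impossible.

a ↦ 1,  b ↦ 0,  c ↦ 0,  d ↦ 0,  e ↦ 0,  f ↦ 1,  g ↦ 1

(~c) alone gives c = 0.
(~e) alone gives e = 0.
(~d) alone gives d = 0.
(g) alone gives g = 1.
(a) alone gives a = 1.
All clauses hold; b, f can take either value.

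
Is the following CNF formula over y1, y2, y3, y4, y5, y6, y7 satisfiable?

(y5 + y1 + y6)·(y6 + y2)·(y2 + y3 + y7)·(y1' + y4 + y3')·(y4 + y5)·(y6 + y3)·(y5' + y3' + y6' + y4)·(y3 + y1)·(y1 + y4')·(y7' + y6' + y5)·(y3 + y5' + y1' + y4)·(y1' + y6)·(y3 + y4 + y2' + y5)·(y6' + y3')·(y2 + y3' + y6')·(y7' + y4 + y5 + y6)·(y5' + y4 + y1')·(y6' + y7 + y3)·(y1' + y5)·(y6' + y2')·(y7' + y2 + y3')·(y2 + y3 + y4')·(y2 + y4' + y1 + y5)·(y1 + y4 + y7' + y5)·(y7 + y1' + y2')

Case y6 = 0:
From the singleton clause (y2), y2 = 1.
From the singleton clause (y3), y3 = 1.
From the singleton clause (y1'), y1 = 0.
From the singleton clause (y5), y5 = 1.
From the singleton clause (y4'), y4 = 0.
Every clause is now satisfied; y7 is unconstrained.
A satisfying assignment: y1=0, y2=1, y3=1, y4=0, y5=1, y6=0, y7=1.

Satisfiable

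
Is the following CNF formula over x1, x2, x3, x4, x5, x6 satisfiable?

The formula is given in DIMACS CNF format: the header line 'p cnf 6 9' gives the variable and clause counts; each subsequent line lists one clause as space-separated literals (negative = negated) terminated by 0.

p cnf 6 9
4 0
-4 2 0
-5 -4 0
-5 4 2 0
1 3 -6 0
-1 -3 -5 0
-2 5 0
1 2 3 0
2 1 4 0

Unsatisfiable

Unit clause (x4) forces x4 = True.
Unit clause (x2) forces x2 = True.
Unit clause (¬x5) forces x5 = False.
That conflicts with the unit clause (x5).
No assignment satisfies every clause.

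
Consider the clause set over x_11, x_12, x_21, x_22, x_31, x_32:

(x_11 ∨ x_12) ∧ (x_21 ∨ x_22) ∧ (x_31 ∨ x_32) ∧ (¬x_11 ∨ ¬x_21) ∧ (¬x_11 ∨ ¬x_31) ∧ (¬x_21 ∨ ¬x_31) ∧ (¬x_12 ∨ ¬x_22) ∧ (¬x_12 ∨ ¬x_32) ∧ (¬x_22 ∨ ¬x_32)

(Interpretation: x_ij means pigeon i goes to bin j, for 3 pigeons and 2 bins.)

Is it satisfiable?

No

Case x_11 = True:
From the singleton clause (¬x_21), x_21 = False.
From the singleton clause (x_22), x_22 = True.
From the singleton clause (¬x_31), x_31 = False.
From the singleton clause (x_32), x_32 = True.
That conflicts with the unit clause (¬x_32).
Undo x_11 and try x_11 = False.
From the singleton clause (x_12), x_12 = True.
From the singleton clause (¬x_22), x_22 = False.
From the singleton clause (x_21), x_21 = True.
From the singleton clause (¬x_31), x_31 = False.
From the singleton clause (x_32), x_32 = True.
That conflicts with the unit clause (¬x_32).
Neither x_11 = True nor x_11 = False works.
No assignment satisfies every clause.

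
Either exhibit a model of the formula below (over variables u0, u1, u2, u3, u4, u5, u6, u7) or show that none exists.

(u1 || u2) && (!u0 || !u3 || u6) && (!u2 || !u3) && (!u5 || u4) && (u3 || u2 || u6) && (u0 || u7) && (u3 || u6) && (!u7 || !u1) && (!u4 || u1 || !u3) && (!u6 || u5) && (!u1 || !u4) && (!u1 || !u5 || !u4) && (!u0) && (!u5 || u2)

Unit clause (!u0) forces u0 = false.
Unit clause (u7) forces u7 = true.
Unit clause (!u1) forces u1 = false.
Unit clause (u2) forces u2 = true.
Unit clause (!u3) forces u3 = false.
Unit clause (u6) forces u6 = true.
Unit clause (u5) forces u5 = true.
Unit clause (u4) forces u4 = true.
This assignment satisfies each clause.

u0 ↦ false,  u1 ↦ false,  u2 ↦ true,  u3 ↦ false,  u4 ↦ true,  u5 ↦ true,  u6 ↦ true,  u7 ↦ true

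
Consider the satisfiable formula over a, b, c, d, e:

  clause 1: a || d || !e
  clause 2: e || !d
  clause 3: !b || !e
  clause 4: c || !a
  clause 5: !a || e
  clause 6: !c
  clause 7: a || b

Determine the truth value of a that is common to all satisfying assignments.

False

Suppose a = true.
The clause (c) is unit, so c = true.
But (!c) is also a unit clause — contradiction.
So every satisfying assignment has a = False.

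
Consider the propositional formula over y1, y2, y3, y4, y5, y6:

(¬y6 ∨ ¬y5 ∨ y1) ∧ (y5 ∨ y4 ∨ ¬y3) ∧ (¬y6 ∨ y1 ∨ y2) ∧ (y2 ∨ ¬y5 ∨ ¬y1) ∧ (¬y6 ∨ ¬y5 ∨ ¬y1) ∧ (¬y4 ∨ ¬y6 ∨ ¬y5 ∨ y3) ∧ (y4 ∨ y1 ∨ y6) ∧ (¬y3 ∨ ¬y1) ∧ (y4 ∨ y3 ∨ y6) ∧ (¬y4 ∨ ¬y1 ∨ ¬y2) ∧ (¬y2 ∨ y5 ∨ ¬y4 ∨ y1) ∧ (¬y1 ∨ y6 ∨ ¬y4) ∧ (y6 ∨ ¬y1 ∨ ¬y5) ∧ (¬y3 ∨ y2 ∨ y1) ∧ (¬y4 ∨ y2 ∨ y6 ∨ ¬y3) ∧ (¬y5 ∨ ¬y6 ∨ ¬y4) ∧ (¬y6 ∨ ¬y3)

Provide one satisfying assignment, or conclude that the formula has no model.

Try y3 = False.
Try y4 = True.
Try y6 = False.
The clause (¬y1) is unit, so y1 = False.
Try y2 = False.
No clause remains; y5 is free.

y1: False; y2: False; y3: False; y4: True; y5: False; y6: False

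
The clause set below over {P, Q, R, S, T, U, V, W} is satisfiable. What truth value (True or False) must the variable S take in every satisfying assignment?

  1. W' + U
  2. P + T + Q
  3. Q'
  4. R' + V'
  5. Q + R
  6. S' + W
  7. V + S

True

Suppose S = 0.
The clause (Q') is unit, so Q = 0.
The clause (R) is unit, so R = 1.
The clause (V') is unit, so V = 0.
But (V) is also a unit clause — contradiction.
So every satisfying assignment has S = True.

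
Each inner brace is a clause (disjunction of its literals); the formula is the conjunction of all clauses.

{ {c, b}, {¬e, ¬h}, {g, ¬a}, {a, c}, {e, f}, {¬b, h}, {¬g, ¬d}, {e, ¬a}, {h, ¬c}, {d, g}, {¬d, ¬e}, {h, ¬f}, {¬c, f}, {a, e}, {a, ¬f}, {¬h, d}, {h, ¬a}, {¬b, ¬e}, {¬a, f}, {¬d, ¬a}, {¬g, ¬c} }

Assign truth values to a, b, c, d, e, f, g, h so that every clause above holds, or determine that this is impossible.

Case c = True:
(h) alone gives h = True.
(¬e) alone gives e = False.
(f) alone gives f = True.
(¬a) alone gives a = False.
But (a) is also a unit clause — contradiction.
That branch fails; take c = False instead.
(b) alone gives b = True.
(a) alone gives a = True.
(g) alone gives g = True.
(h) alone gives h = True.
(¬e) alone gives e = False.
But (e) is also a unit clause — contradiction.
Both values of c lead to a conflict.

UNSATISFIABLE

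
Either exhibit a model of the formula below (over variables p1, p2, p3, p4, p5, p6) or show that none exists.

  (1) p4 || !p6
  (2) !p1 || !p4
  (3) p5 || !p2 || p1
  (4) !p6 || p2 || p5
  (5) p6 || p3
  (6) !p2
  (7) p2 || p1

p1 ↦ true,  p2 ↦ false,  p3 ↦ true,  p4 ↦ false,  p5 ↦ true,  p6 ↦ false

From the singleton clause (!p2), p2 = false.
From the singleton clause (p1), p1 = true.
From the singleton clause (!p4), p4 = false.
From the singleton clause (!p6), p6 = false.
From the singleton clause (p3), p3 = true.
All clauses hold; p5 can take either value.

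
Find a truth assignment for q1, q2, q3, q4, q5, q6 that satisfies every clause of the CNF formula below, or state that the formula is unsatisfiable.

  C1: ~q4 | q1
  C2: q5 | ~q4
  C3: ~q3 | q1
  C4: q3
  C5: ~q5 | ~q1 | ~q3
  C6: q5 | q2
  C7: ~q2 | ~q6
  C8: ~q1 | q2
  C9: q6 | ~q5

From the singleton clause (q3), q3 = 1.
From the singleton clause (q1), q1 = 1.
From the singleton clause (~q5), q5 = 0.
From the singleton clause (~q4), q4 = 0.
From the singleton clause (q2), q2 = 1.
From the singleton clause (~q6), q6 = 0.
Every clause now holds.

q1 ↦ 1, q2 ↦ 1, q3 ↦ 1, q4 ↦ 0, q5 ↦ 0, q6 ↦ 0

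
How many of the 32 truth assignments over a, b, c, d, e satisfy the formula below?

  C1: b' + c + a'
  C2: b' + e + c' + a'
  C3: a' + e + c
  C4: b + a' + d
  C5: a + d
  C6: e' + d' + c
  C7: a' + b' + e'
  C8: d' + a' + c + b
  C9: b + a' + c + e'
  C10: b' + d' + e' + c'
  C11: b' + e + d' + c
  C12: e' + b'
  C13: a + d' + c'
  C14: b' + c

There are 2^5 = 32 truth assignments over (a, b, c, d, e).
Split on e. With e = 1, the clauses containing e are satisfied and e' drops from the rest; 1 of the 2^4 = 16 assignments to the other variables satisfy what remains.
With e = 0, by the same count on the reduced clause set, 2 assignments work.
(One model: a=F, b=F, c=F, d=T, e=F.)
Total: 1 + 2 = 3.

3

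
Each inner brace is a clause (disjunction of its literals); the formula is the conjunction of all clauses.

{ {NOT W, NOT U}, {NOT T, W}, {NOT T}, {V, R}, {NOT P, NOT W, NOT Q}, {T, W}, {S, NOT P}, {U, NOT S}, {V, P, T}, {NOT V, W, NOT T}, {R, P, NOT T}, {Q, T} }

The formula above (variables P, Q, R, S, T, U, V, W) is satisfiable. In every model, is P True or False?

False

Suppose P = true.
The clause (NOT T) is unit, so T = false.
The clause (W) is unit, so W = true.
The clause (NOT U) is unit, so U = false.
The clause (NOT Q) is unit, so Q = false.
Now (Q) is unsatisfied and unit — conflict.
So every satisfying assignment has P = False.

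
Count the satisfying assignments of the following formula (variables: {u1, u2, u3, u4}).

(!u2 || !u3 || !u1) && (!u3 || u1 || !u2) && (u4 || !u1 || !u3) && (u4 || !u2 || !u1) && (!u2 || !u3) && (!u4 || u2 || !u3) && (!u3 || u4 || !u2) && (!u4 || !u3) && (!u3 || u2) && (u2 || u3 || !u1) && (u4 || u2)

There are 2^4 = 16 truth assignments over (u1, u2, u3, u4).
Check each against the 11 clauses (columns in the order u1, u2, u3, u4):
  F F F F  ✗ fails (u4 || u2)
  F F F T  ✓ satisfies all
  F F T F  ✗ fails (!u3 || u2)
  F F T T  ✗ fails (!u4 || u2 || !u3)
  F T F F  ✓ satisfies all
  F T F T  ✓ satisfies all
  F T T F  ✗ fails (!u3 || u1 || !u2)
  F T T T  ✗ fails (!u3 || u1 || !u2)
  T F F F  ✗ fails (u2 || u3 || !u1)
  T F F T  ✗ fails (u2 || u3 || !u1)
  T F T F  ✗ fails (u4 || !u1 || !u3)
  T F T T  ✗ fails (!u4 || u2 || !u3)
  T T F F  ✗ fails (u4 || !u2 || !u1)
  T T F T  ✓ satisfies all
  T T T F  ✗ fails (!u2 || !u3 || !u1)
  T T T T  ✗ fails (!u2 || !u3 || !u1)
4 of the 16 rows are models.

4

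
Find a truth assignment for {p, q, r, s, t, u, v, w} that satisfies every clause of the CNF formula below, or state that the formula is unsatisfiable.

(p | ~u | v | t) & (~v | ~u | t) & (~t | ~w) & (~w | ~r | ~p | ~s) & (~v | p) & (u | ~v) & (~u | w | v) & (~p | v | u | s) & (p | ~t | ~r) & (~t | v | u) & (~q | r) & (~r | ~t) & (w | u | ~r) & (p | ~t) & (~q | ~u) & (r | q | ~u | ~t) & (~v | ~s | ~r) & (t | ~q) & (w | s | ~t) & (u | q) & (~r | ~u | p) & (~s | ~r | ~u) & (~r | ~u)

Suppose t = 0.
(~q) alone gives q = 0.
(u) alone gives u = 1.
(~v) alone gives v = 0.
(p) alone gives p = 1.
(w) alone gives w = 1.
(~r) alone gives r = 0.
All clauses hold; s can take either value.

p=1; q=0; r=0; s=0; t=0; u=1; v=0; w=1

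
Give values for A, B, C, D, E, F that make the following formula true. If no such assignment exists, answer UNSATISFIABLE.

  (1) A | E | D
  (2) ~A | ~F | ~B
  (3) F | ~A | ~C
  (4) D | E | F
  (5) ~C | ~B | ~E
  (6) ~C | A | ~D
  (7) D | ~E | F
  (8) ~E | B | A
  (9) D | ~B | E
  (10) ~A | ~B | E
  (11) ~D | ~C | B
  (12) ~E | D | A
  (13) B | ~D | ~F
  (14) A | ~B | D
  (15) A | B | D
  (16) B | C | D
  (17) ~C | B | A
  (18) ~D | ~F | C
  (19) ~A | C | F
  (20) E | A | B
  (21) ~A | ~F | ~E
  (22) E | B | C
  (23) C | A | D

Case A = 0:
Case E = 1:
Unit clause (B) forces B = 1.
Unit clause (~C) forces C = 0.
Unit clause (D) forces D = 1.
Unit clause (~F) forces F = 0.
This assignment satisfies each clause.

A: 0; B: 1; C: 0; D: 1; E: 1; F: 0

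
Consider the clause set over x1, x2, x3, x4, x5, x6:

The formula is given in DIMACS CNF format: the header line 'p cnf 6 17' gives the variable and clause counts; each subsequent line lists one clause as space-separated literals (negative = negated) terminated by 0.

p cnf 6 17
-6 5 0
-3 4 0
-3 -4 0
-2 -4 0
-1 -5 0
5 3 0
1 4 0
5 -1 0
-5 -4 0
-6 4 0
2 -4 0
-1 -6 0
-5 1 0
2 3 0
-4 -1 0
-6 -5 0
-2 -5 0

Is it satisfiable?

Unsatisfiable

Try x6 = False.
Try x3 = False.
Unit clause (x5) forces x5 = True.
Unit clause (¬x1) forces x1 = False.
Now (x1) is unsatisfied and unit — conflict.
That branch fails; take x3 = True instead.
Unit clause (x4) forces x4 = True.
Now (¬x4) is unsatisfied and unit — conflict.
Either choice for x3 ends in contradiction.
That branch fails; take x6 = True instead.
Unit clause (x5) forces x5 = True.
Now (¬x5) is unsatisfied and unit — conflict.
Either choice for x6 ends in contradiction.
No assignment satisfies every clause.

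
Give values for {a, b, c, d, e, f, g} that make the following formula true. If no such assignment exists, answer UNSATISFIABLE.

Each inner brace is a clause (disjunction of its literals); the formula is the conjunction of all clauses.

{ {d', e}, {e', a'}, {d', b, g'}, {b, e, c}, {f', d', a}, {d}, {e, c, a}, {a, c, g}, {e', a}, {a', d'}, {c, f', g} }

From the singleton clause (d), d = 1.
From the singleton clause (e), e = 1.
From the singleton clause (a'), a = 0.
But (a) is also a unit clause — contradiction.

UNSATISFIABLE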